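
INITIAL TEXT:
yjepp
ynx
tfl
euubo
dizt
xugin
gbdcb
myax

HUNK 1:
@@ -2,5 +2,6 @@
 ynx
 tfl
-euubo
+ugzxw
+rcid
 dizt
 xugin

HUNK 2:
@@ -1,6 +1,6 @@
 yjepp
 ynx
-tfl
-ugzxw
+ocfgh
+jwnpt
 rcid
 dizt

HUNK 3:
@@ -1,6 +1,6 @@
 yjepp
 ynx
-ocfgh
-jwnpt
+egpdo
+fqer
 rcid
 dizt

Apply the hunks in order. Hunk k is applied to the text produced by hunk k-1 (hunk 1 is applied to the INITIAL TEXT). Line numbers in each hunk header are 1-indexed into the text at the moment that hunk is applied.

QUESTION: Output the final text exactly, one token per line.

Hunk 1: at line 2 remove [euubo] add [ugzxw,rcid] -> 9 lines: yjepp ynx tfl ugzxw rcid dizt xugin gbdcb myax
Hunk 2: at line 1 remove [tfl,ugzxw] add [ocfgh,jwnpt] -> 9 lines: yjepp ynx ocfgh jwnpt rcid dizt xugin gbdcb myax
Hunk 3: at line 1 remove [ocfgh,jwnpt] add [egpdo,fqer] -> 9 lines: yjepp ynx egpdo fqer rcid dizt xugin gbdcb myax

Answer: yjepp
ynx
egpdo
fqer
rcid
dizt
xugin
gbdcb
myax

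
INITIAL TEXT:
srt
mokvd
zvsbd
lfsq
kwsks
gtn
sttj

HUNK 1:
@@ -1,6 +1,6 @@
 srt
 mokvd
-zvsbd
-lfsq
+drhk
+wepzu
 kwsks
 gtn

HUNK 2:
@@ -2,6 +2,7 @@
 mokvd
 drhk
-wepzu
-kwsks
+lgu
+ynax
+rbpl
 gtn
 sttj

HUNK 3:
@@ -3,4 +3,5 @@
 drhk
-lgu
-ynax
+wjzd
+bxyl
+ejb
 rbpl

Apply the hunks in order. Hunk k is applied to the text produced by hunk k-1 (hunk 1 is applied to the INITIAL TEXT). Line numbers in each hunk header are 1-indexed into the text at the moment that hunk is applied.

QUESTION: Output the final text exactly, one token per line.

Answer: srt
mokvd
drhk
wjzd
bxyl
ejb
rbpl
gtn
sttj

Derivation:
Hunk 1: at line 1 remove [zvsbd,lfsq] add [drhk,wepzu] -> 7 lines: srt mokvd drhk wepzu kwsks gtn sttj
Hunk 2: at line 2 remove [wepzu,kwsks] add [lgu,ynax,rbpl] -> 8 lines: srt mokvd drhk lgu ynax rbpl gtn sttj
Hunk 3: at line 3 remove [lgu,ynax] add [wjzd,bxyl,ejb] -> 9 lines: srt mokvd drhk wjzd bxyl ejb rbpl gtn sttj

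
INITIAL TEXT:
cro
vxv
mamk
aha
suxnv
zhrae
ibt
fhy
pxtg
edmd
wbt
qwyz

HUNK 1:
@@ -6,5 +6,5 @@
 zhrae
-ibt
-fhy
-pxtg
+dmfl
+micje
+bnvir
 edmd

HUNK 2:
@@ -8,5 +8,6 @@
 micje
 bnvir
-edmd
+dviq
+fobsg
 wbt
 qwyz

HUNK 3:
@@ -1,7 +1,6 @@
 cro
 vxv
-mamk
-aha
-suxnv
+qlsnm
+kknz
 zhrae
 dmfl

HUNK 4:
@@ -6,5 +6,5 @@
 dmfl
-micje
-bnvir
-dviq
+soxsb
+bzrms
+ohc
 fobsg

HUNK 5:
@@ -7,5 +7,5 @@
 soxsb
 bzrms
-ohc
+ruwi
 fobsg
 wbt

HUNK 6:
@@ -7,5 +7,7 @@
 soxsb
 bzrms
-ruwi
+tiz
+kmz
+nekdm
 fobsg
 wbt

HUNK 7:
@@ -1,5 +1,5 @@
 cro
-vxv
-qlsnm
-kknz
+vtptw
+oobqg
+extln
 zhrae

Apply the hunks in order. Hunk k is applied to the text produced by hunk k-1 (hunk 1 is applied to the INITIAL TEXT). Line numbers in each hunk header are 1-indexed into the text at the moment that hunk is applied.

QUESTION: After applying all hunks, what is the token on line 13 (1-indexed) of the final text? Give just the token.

Hunk 1: at line 6 remove [ibt,fhy,pxtg] add [dmfl,micje,bnvir] -> 12 lines: cro vxv mamk aha suxnv zhrae dmfl micje bnvir edmd wbt qwyz
Hunk 2: at line 8 remove [edmd] add [dviq,fobsg] -> 13 lines: cro vxv mamk aha suxnv zhrae dmfl micje bnvir dviq fobsg wbt qwyz
Hunk 3: at line 1 remove [mamk,aha,suxnv] add [qlsnm,kknz] -> 12 lines: cro vxv qlsnm kknz zhrae dmfl micje bnvir dviq fobsg wbt qwyz
Hunk 4: at line 6 remove [micje,bnvir,dviq] add [soxsb,bzrms,ohc] -> 12 lines: cro vxv qlsnm kknz zhrae dmfl soxsb bzrms ohc fobsg wbt qwyz
Hunk 5: at line 7 remove [ohc] add [ruwi] -> 12 lines: cro vxv qlsnm kknz zhrae dmfl soxsb bzrms ruwi fobsg wbt qwyz
Hunk 6: at line 7 remove [ruwi] add [tiz,kmz,nekdm] -> 14 lines: cro vxv qlsnm kknz zhrae dmfl soxsb bzrms tiz kmz nekdm fobsg wbt qwyz
Hunk 7: at line 1 remove [vxv,qlsnm,kknz] add [vtptw,oobqg,extln] -> 14 lines: cro vtptw oobqg extln zhrae dmfl soxsb bzrms tiz kmz nekdm fobsg wbt qwyz
Final line 13: wbt

Answer: wbt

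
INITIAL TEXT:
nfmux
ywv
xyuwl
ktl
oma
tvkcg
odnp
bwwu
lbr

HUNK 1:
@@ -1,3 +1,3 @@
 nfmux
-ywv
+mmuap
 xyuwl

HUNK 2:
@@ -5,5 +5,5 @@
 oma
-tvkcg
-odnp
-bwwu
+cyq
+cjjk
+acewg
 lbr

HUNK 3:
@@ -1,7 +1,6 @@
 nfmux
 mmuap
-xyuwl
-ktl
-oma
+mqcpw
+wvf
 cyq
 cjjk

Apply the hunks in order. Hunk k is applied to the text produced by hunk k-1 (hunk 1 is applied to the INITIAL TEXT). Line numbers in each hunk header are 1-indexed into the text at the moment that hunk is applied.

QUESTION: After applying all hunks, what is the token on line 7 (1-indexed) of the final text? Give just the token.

Hunk 1: at line 1 remove [ywv] add [mmuap] -> 9 lines: nfmux mmuap xyuwl ktl oma tvkcg odnp bwwu lbr
Hunk 2: at line 5 remove [tvkcg,odnp,bwwu] add [cyq,cjjk,acewg] -> 9 lines: nfmux mmuap xyuwl ktl oma cyq cjjk acewg lbr
Hunk 3: at line 1 remove [xyuwl,ktl,oma] add [mqcpw,wvf] -> 8 lines: nfmux mmuap mqcpw wvf cyq cjjk acewg lbr
Final line 7: acewg

Answer: acewg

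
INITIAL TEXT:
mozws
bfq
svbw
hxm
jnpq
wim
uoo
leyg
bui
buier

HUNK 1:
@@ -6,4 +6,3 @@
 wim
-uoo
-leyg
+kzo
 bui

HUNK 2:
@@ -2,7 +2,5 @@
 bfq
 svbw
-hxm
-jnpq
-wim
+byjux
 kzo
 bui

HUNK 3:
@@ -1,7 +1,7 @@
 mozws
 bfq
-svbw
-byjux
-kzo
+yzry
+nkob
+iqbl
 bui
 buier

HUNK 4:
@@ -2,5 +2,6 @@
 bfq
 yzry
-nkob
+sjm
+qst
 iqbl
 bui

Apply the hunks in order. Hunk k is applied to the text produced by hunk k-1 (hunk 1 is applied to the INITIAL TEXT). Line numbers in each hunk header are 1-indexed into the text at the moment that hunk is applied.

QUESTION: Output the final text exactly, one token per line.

Hunk 1: at line 6 remove [uoo,leyg] add [kzo] -> 9 lines: mozws bfq svbw hxm jnpq wim kzo bui buier
Hunk 2: at line 2 remove [hxm,jnpq,wim] add [byjux] -> 7 lines: mozws bfq svbw byjux kzo bui buier
Hunk 3: at line 1 remove [svbw,byjux,kzo] add [yzry,nkob,iqbl] -> 7 lines: mozws bfq yzry nkob iqbl bui buier
Hunk 4: at line 2 remove [nkob] add [sjm,qst] -> 8 lines: mozws bfq yzry sjm qst iqbl bui buier

Answer: mozws
bfq
yzry
sjm
qst
iqbl
bui
buier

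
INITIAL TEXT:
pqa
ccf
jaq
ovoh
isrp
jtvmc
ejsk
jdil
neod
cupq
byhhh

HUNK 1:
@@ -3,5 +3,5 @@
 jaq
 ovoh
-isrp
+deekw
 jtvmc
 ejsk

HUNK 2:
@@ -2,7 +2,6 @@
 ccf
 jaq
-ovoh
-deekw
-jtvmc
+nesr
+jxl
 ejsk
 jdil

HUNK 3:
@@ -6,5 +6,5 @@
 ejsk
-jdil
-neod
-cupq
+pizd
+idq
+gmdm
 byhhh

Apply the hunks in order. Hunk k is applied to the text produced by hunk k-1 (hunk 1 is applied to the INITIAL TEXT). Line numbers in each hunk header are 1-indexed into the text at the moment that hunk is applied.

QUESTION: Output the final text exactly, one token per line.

Answer: pqa
ccf
jaq
nesr
jxl
ejsk
pizd
idq
gmdm
byhhh

Derivation:
Hunk 1: at line 3 remove [isrp] add [deekw] -> 11 lines: pqa ccf jaq ovoh deekw jtvmc ejsk jdil neod cupq byhhh
Hunk 2: at line 2 remove [ovoh,deekw,jtvmc] add [nesr,jxl] -> 10 lines: pqa ccf jaq nesr jxl ejsk jdil neod cupq byhhh
Hunk 3: at line 6 remove [jdil,neod,cupq] add [pizd,idq,gmdm] -> 10 lines: pqa ccf jaq nesr jxl ejsk pizd idq gmdm byhhh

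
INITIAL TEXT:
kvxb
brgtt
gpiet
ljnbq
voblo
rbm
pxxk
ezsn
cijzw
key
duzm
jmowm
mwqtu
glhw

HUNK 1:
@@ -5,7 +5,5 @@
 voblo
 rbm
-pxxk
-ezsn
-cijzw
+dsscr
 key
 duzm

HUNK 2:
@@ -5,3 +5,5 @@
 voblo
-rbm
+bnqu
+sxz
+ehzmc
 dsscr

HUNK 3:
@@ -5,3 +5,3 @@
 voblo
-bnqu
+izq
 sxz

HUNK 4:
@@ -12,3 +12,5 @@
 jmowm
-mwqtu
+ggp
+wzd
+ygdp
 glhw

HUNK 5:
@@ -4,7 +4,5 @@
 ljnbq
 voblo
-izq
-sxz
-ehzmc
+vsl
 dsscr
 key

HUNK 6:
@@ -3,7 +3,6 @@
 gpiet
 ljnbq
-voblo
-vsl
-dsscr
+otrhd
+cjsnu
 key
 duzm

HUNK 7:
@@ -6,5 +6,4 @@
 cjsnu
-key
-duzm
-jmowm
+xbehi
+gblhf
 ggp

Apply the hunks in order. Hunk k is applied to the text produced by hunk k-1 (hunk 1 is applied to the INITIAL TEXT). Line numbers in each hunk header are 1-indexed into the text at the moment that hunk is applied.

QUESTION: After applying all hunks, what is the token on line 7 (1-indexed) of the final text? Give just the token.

Hunk 1: at line 5 remove [pxxk,ezsn,cijzw] add [dsscr] -> 12 lines: kvxb brgtt gpiet ljnbq voblo rbm dsscr key duzm jmowm mwqtu glhw
Hunk 2: at line 5 remove [rbm] add [bnqu,sxz,ehzmc] -> 14 lines: kvxb brgtt gpiet ljnbq voblo bnqu sxz ehzmc dsscr key duzm jmowm mwqtu glhw
Hunk 3: at line 5 remove [bnqu] add [izq] -> 14 lines: kvxb brgtt gpiet ljnbq voblo izq sxz ehzmc dsscr key duzm jmowm mwqtu glhw
Hunk 4: at line 12 remove [mwqtu] add [ggp,wzd,ygdp] -> 16 lines: kvxb brgtt gpiet ljnbq voblo izq sxz ehzmc dsscr key duzm jmowm ggp wzd ygdp glhw
Hunk 5: at line 4 remove [izq,sxz,ehzmc] add [vsl] -> 14 lines: kvxb brgtt gpiet ljnbq voblo vsl dsscr key duzm jmowm ggp wzd ygdp glhw
Hunk 6: at line 3 remove [voblo,vsl,dsscr] add [otrhd,cjsnu] -> 13 lines: kvxb brgtt gpiet ljnbq otrhd cjsnu key duzm jmowm ggp wzd ygdp glhw
Hunk 7: at line 6 remove [key,duzm,jmowm] add [xbehi,gblhf] -> 12 lines: kvxb brgtt gpiet ljnbq otrhd cjsnu xbehi gblhf ggp wzd ygdp glhw
Final line 7: xbehi

Answer: xbehi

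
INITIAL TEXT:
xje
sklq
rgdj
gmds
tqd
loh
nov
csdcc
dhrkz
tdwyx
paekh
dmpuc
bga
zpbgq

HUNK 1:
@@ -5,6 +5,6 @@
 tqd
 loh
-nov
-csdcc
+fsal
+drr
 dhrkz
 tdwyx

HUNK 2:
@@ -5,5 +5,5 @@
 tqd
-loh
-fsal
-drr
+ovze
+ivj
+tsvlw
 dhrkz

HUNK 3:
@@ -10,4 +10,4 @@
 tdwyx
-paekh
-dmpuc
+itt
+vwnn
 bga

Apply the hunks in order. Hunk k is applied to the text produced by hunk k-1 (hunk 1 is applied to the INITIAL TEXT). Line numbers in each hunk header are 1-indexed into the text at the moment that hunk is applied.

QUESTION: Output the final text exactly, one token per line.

Answer: xje
sklq
rgdj
gmds
tqd
ovze
ivj
tsvlw
dhrkz
tdwyx
itt
vwnn
bga
zpbgq

Derivation:
Hunk 1: at line 5 remove [nov,csdcc] add [fsal,drr] -> 14 lines: xje sklq rgdj gmds tqd loh fsal drr dhrkz tdwyx paekh dmpuc bga zpbgq
Hunk 2: at line 5 remove [loh,fsal,drr] add [ovze,ivj,tsvlw] -> 14 lines: xje sklq rgdj gmds tqd ovze ivj tsvlw dhrkz tdwyx paekh dmpuc bga zpbgq
Hunk 3: at line 10 remove [paekh,dmpuc] add [itt,vwnn] -> 14 lines: xje sklq rgdj gmds tqd ovze ivj tsvlw dhrkz tdwyx itt vwnn bga zpbgq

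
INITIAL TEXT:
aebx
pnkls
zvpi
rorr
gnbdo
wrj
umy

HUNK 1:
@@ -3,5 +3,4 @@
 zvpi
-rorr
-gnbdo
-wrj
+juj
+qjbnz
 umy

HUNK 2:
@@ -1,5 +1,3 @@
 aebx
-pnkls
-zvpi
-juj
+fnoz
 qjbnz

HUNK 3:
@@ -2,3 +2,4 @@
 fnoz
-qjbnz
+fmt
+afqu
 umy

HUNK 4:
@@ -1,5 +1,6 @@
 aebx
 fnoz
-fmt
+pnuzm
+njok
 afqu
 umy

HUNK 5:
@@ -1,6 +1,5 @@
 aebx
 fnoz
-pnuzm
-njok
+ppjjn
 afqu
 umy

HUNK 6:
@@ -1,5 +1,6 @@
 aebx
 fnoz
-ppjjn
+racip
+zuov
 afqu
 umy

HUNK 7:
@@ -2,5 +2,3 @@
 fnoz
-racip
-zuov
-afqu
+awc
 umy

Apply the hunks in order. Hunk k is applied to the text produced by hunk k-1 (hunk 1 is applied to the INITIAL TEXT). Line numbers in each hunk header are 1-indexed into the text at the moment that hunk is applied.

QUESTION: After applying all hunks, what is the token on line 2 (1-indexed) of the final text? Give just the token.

Answer: fnoz

Derivation:
Hunk 1: at line 3 remove [rorr,gnbdo,wrj] add [juj,qjbnz] -> 6 lines: aebx pnkls zvpi juj qjbnz umy
Hunk 2: at line 1 remove [pnkls,zvpi,juj] add [fnoz] -> 4 lines: aebx fnoz qjbnz umy
Hunk 3: at line 2 remove [qjbnz] add [fmt,afqu] -> 5 lines: aebx fnoz fmt afqu umy
Hunk 4: at line 1 remove [fmt] add [pnuzm,njok] -> 6 lines: aebx fnoz pnuzm njok afqu umy
Hunk 5: at line 1 remove [pnuzm,njok] add [ppjjn] -> 5 lines: aebx fnoz ppjjn afqu umy
Hunk 6: at line 1 remove [ppjjn] add [racip,zuov] -> 6 lines: aebx fnoz racip zuov afqu umy
Hunk 7: at line 2 remove [racip,zuov,afqu] add [awc] -> 4 lines: aebx fnoz awc umy
Final line 2: fnoz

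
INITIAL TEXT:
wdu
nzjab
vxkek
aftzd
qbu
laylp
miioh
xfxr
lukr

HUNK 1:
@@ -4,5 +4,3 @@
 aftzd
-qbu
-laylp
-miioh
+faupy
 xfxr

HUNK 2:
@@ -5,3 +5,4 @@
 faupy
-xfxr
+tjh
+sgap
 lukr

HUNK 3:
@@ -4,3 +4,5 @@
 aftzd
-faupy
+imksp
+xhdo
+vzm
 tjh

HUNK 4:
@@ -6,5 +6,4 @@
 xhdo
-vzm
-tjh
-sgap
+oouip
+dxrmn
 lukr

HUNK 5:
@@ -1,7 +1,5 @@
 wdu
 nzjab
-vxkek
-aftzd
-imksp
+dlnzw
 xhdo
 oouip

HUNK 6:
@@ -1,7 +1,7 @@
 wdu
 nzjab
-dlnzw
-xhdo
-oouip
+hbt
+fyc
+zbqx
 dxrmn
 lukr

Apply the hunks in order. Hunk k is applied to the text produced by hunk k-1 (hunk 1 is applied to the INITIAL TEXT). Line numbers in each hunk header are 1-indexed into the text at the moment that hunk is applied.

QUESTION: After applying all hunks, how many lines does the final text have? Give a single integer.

Hunk 1: at line 4 remove [qbu,laylp,miioh] add [faupy] -> 7 lines: wdu nzjab vxkek aftzd faupy xfxr lukr
Hunk 2: at line 5 remove [xfxr] add [tjh,sgap] -> 8 lines: wdu nzjab vxkek aftzd faupy tjh sgap lukr
Hunk 3: at line 4 remove [faupy] add [imksp,xhdo,vzm] -> 10 lines: wdu nzjab vxkek aftzd imksp xhdo vzm tjh sgap lukr
Hunk 4: at line 6 remove [vzm,tjh,sgap] add [oouip,dxrmn] -> 9 lines: wdu nzjab vxkek aftzd imksp xhdo oouip dxrmn lukr
Hunk 5: at line 1 remove [vxkek,aftzd,imksp] add [dlnzw] -> 7 lines: wdu nzjab dlnzw xhdo oouip dxrmn lukr
Hunk 6: at line 1 remove [dlnzw,xhdo,oouip] add [hbt,fyc,zbqx] -> 7 lines: wdu nzjab hbt fyc zbqx dxrmn lukr
Final line count: 7

Answer: 7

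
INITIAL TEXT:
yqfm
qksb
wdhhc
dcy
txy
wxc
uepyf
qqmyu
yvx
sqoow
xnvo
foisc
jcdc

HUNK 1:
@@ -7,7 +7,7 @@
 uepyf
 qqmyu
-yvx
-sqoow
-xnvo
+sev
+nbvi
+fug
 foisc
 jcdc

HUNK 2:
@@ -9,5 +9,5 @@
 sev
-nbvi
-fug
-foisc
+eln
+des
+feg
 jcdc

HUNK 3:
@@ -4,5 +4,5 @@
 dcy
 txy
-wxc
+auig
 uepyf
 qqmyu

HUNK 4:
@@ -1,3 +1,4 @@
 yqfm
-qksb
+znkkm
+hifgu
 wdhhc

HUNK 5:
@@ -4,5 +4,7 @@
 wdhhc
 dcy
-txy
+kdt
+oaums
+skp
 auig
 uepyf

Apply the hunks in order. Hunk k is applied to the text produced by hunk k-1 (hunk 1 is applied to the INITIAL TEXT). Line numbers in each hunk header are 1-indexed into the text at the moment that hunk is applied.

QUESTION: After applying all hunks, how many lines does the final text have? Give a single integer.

Hunk 1: at line 7 remove [yvx,sqoow,xnvo] add [sev,nbvi,fug] -> 13 lines: yqfm qksb wdhhc dcy txy wxc uepyf qqmyu sev nbvi fug foisc jcdc
Hunk 2: at line 9 remove [nbvi,fug,foisc] add [eln,des,feg] -> 13 lines: yqfm qksb wdhhc dcy txy wxc uepyf qqmyu sev eln des feg jcdc
Hunk 3: at line 4 remove [wxc] add [auig] -> 13 lines: yqfm qksb wdhhc dcy txy auig uepyf qqmyu sev eln des feg jcdc
Hunk 4: at line 1 remove [qksb] add [znkkm,hifgu] -> 14 lines: yqfm znkkm hifgu wdhhc dcy txy auig uepyf qqmyu sev eln des feg jcdc
Hunk 5: at line 4 remove [txy] add [kdt,oaums,skp] -> 16 lines: yqfm znkkm hifgu wdhhc dcy kdt oaums skp auig uepyf qqmyu sev eln des feg jcdc
Final line count: 16

Answer: 16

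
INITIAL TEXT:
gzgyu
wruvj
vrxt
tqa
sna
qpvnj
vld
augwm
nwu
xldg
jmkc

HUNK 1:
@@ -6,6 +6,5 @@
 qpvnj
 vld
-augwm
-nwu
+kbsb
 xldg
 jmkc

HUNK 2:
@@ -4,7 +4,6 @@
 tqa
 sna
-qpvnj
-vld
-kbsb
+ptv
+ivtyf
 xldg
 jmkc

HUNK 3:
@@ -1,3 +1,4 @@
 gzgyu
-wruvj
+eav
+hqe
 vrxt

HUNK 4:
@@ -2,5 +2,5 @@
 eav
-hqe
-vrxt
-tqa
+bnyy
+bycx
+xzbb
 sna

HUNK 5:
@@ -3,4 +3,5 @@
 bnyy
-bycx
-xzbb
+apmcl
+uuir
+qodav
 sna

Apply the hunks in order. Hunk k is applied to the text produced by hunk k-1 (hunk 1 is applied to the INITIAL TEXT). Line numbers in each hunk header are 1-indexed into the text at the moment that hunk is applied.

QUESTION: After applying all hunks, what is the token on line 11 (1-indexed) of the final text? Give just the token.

Hunk 1: at line 6 remove [augwm,nwu] add [kbsb] -> 10 lines: gzgyu wruvj vrxt tqa sna qpvnj vld kbsb xldg jmkc
Hunk 2: at line 4 remove [qpvnj,vld,kbsb] add [ptv,ivtyf] -> 9 lines: gzgyu wruvj vrxt tqa sna ptv ivtyf xldg jmkc
Hunk 3: at line 1 remove [wruvj] add [eav,hqe] -> 10 lines: gzgyu eav hqe vrxt tqa sna ptv ivtyf xldg jmkc
Hunk 4: at line 2 remove [hqe,vrxt,tqa] add [bnyy,bycx,xzbb] -> 10 lines: gzgyu eav bnyy bycx xzbb sna ptv ivtyf xldg jmkc
Hunk 5: at line 3 remove [bycx,xzbb] add [apmcl,uuir,qodav] -> 11 lines: gzgyu eav bnyy apmcl uuir qodav sna ptv ivtyf xldg jmkc
Final line 11: jmkc

Answer: jmkc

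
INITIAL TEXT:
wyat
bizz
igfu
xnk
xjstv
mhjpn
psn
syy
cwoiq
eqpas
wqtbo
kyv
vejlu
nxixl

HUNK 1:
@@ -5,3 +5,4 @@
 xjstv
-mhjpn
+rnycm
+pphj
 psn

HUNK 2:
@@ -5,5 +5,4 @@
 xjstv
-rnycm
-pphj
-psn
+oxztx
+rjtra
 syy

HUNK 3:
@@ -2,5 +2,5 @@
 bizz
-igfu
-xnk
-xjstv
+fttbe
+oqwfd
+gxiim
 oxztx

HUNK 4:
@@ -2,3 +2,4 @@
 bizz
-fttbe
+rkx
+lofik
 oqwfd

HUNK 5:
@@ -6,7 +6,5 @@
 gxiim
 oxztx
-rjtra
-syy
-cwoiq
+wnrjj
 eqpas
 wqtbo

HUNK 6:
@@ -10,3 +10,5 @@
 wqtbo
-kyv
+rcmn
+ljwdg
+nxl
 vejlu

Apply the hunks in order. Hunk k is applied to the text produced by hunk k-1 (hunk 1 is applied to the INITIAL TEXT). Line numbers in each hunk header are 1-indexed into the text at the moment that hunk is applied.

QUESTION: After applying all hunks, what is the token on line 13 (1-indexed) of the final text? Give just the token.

Answer: nxl

Derivation:
Hunk 1: at line 5 remove [mhjpn] add [rnycm,pphj] -> 15 lines: wyat bizz igfu xnk xjstv rnycm pphj psn syy cwoiq eqpas wqtbo kyv vejlu nxixl
Hunk 2: at line 5 remove [rnycm,pphj,psn] add [oxztx,rjtra] -> 14 lines: wyat bizz igfu xnk xjstv oxztx rjtra syy cwoiq eqpas wqtbo kyv vejlu nxixl
Hunk 3: at line 2 remove [igfu,xnk,xjstv] add [fttbe,oqwfd,gxiim] -> 14 lines: wyat bizz fttbe oqwfd gxiim oxztx rjtra syy cwoiq eqpas wqtbo kyv vejlu nxixl
Hunk 4: at line 2 remove [fttbe] add [rkx,lofik] -> 15 lines: wyat bizz rkx lofik oqwfd gxiim oxztx rjtra syy cwoiq eqpas wqtbo kyv vejlu nxixl
Hunk 5: at line 6 remove [rjtra,syy,cwoiq] add [wnrjj] -> 13 lines: wyat bizz rkx lofik oqwfd gxiim oxztx wnrjj eqpas wqtbo kyv vejlu nxixl
Hunk 6: at line 10 remove [kyv] add [rcmn,ljwdg,nxl] -> 15 lines: wyat bizz rkx lofik oqwfd gxiim oxztx wnrjj eqpas wqtbo rcmn ljwdg nxl vejlu nxixl
Final line 13: nxl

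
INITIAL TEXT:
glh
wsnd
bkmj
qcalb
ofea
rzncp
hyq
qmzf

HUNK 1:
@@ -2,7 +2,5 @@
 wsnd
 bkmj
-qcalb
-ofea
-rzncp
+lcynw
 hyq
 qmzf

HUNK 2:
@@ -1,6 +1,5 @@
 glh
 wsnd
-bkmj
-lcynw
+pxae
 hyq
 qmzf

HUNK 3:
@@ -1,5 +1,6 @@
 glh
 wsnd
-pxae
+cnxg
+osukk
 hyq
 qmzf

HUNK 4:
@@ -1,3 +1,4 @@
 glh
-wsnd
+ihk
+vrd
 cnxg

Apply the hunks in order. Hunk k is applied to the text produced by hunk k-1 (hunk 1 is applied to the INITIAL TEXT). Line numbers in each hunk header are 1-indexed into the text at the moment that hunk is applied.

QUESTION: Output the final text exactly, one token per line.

Hunk 1: at line 2 remove [qcalb,ofea,rzncp] add [lcynw] -> 6 lines: glh wsnd bkmj lcynw hyq qmzf
Hunk 2: at line 1 remove [bkmj,lcynw] add [pxae] -> 5 lines: glh wsnd pxae hyq qmzf
Hunk 3: at line 1 remove [pxae] add [cnxg,osukk] -> 6 lines: glh wsnd cnxg osukk hyq qmzf
Hunk 4: at line 1 remove [wsnd] add [ihk,vrd] -> 7 lines: glh ihk vrd cnxg osukk hyq qmzf

Answer: glh
ihk
vrd
cnxg
osukk
hyq
qmzf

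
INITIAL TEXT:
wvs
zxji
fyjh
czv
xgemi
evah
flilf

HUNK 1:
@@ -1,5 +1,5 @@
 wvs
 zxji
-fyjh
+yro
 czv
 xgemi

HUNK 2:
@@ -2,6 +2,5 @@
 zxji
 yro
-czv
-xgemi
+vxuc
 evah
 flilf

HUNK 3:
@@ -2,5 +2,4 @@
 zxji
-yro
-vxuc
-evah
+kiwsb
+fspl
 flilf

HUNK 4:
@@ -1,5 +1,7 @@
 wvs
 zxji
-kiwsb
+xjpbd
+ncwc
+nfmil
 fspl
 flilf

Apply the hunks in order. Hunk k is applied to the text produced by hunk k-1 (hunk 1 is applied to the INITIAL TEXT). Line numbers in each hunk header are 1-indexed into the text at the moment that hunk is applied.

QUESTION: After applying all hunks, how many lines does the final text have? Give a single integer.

Answer: 7

Derivation:
Hunk 1: at line 1 remove [fyjh] add [yro] -> 7 lines: wvs zxji yro czv xgemi evah flilf
Hunk 2: at line 2 remove [czv,xgemi] add [vxuc] -> 6 lines: wvs zxji yro vxuc evah flilf
Hunk 3: at line 2 remove [yro,vxuc,evah] add [kiwsb,fspl] -> 5 lines: wvs zxji kiwsb fspl flilf
Hunk 4: at line 1 remove [kiwsb] add [xjpbd,ncwc,nfmil] -> 7 lines: wvs zxji xjpbd ncwc nfmil fspl flilf
Final line count: 7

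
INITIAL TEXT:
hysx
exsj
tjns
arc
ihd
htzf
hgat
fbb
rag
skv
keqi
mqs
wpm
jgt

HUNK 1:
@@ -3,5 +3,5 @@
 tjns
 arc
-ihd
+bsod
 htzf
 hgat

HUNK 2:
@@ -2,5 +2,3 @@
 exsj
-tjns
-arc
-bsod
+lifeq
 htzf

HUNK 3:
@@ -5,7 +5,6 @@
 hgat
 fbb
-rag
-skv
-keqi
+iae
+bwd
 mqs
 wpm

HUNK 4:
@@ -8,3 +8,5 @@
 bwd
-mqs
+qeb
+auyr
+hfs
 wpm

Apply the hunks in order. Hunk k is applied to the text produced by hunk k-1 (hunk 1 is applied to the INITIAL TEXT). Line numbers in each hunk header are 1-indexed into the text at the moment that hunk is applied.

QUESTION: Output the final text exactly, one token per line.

Hunk 1: at line 3 remove [ihd] add [bsod] -> 14 lines: hysx exsj tjns arc bsod htzf hgat fbb rag skv keqi mqs wpm jgt
Hunk 2: at line 2 remove [tjns,arc,bsod] add [lifeq] -> 12 lines: hysx exsj lifeq htzf hgat fbb rag skv keqi mqs wpm jgt
Hunk 3: at line 5 remove [rag,skv,keqi] add [iae,bwd] -> 11 lines: hysx exsj lifeq htzf hgat fbb iae bwd mqs wpm jgt
Hunk 4: at line 8 remove [mqs] add [qeb,auyr,hfs] -> 13 lines: hysx exsj lifeq htzf hgat fbb iae bwd qeb auyr hfs wpm jgt

Answer: hysx
exsj
lifeq
htzf
hgat
fbb
iae
bwd
qeb
auyr
hfs
wpm
jgt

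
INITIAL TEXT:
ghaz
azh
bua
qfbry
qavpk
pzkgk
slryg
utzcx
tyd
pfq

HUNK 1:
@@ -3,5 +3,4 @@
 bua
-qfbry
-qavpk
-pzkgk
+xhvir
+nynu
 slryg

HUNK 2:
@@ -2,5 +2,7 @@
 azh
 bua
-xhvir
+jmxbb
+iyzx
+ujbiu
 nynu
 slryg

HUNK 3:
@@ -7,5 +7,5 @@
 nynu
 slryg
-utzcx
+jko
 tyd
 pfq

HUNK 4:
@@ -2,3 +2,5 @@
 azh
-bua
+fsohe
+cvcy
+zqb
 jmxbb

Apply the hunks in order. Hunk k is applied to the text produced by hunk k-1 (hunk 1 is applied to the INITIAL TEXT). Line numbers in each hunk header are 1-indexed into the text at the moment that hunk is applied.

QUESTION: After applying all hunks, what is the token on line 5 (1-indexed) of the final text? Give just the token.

Answer: zqb

Derivation:
Hunk 1: at line 3 remove [qfbry,qavpk,pzkgk] add [xhvir,nynu] -> 9 lines: ghaz azh bua xhvir nynu slryg utzcx tyd pfq
Hunk 2: at line 2 remove [xhvir] add [jmxbb,iyzx,ujbiu] -> 11 lines: ghaz azh bua jmxbb iyzx ujbiu nynu slryg utzcx tyd pfq
Hunk 3: at line 7 remove [utzcx] add [jko] -> 11 lines: ghaz azh bua jmxbb iyzx ujbiu nynu slryg jko tyd pfq
Hunk 4: at line 2 remove [bua] add [fsohe,cvcy,zqb] -> 13 lines: ghaz azh fsohe cvcy zqb jmxbb iyzx ujbiu nynu slryg jko tyd pfq
Final line 5: zqb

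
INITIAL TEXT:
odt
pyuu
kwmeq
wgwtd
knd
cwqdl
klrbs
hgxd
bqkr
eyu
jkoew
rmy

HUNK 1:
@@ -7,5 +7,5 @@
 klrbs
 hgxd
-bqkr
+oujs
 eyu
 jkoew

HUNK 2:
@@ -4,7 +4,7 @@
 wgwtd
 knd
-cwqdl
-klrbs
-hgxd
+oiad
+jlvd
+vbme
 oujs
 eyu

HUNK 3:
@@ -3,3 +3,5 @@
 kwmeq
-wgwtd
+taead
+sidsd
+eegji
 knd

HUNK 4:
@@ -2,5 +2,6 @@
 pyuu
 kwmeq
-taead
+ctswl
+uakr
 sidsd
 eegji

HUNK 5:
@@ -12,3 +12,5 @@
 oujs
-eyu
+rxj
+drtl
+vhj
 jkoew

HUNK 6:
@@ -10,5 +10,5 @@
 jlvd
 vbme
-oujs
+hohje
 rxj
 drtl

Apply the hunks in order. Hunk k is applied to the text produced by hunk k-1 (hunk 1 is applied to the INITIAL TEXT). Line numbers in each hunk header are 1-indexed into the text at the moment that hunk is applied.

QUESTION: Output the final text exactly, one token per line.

Answer: odt
pyuu
kwmeq
ctswl
uakr
sidsd
eegji
knd
oiad
jlvd
vbme
hohje
rxj
drtl
vhj
jkoew
rmy

Derivation:
Hunk 1: at line 7 remove [bqkr] add [oujs] -> 12 lines: odt pyuu kwmeq wgwtd knd cwqdl klrbs hgxd oujs eyu jkoew rmy
Hunk 2: at line 4 remove [cwqdl,klrbs,hgxd] add [oiad,jlvd,vbme] -> 12 lines: odt pyuu kwmeq wgwtd knd oiad jlvd vbme oujs eyu jkoew rmy
Hunk 3: at line 3 remove [wgwtd] add [taead,sidsd,eegji] -> 14 lines: odt pyuu kwmeq taead sidsd eegji knd oiad jlvd vbme oujs eyu jkoew rmy
Hunk 4: at line 2 remove [taead] add [ctswl,uakr] -> 15 lines: odt pyuu kwmeq ctswl uakr sidsd eegji knd oiad jlvd vbme oujs eyu jkoew rmy
Hunk 5: at line 12 remove [eyu] add [rxj,drtl,vhj] -> 17 lines: odt pyuu kwmeq ctswl uakr sidsd eegji knd oiad jlvd vbme oujs rxj drtl vhj jkoew rmy
Hunk 6: at line 10 remove [oujs] add [hohje] -> 17 lines: odt pyuu kwmeq ctswl uakr sidsd eegji knd oiad jlvd vbme hohje rxj drtl vhj jkoew rmy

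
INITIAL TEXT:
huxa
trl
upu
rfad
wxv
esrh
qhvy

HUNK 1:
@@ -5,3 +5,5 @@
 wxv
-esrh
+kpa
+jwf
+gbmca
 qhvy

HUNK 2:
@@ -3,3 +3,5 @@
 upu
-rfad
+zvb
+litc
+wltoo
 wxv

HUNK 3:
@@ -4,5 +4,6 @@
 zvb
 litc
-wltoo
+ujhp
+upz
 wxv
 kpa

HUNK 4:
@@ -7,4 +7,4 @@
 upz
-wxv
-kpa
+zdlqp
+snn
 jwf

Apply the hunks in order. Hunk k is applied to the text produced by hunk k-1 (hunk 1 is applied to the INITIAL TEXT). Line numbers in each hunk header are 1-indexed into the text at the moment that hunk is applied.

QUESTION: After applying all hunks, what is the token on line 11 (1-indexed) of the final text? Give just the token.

Answer: gbmca

Derivation:
Hunk 1: at line 5 remove [esrh] add [kpa,jwf,gbmca] -> 9 lines: huxa trl upu rfad wxv kpa jwf gbmca qhvy
Hunk 2: at line 3 remove [rfad] add [zvb,litc,wltoo] -> 11 lines: huxa trl upu zvb litc wltoo wxv kpa jwf gbmca qhvy
Hunk 3: at line 4 remove [wltoo] add [ujhp,upz] -> 12 lines: huxa trl upu zvb litc ujhp upz wxv kpa jwf gbmca qhvy
Hunk 4: at line 7 remove [wxv,kpa] add [zdlqp,snn] -> 12 lines: huxa trl upu zvb litc ujhp upz zdlqp snn jwf gbmca qhvy
Final line 11: gbmca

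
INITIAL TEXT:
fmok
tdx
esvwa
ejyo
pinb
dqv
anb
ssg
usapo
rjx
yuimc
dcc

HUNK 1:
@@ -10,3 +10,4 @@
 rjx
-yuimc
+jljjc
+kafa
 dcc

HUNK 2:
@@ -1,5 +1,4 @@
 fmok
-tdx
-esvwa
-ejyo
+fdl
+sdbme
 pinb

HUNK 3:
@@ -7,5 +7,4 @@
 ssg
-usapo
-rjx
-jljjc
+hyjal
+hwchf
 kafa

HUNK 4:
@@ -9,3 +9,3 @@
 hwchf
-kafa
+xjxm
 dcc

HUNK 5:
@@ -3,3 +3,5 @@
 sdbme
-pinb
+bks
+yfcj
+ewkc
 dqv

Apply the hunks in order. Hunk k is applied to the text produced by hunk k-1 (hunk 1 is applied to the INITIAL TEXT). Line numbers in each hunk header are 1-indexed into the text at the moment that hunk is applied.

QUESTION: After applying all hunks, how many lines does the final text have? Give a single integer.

Hunk 1: at line 10 remove [yuimc] add [jljjc,kafa] -> 13 lines: fmok tdx esvwa ejyo pinb dqv anb ssg usapo rjx jljjc kafa dcc
Hunk 2: at line 1 remove [tdx,esvwa,ejyo] add [fdl,sdbme] -> 12 lines: fmok fdl sdbme pinb dqv anb ssg usapo rjx jljjc kafa dcc
Hunk 3: at line 7 remove [usapo,rjx,jljjc] add [hyjal,hwchf] -> 11 lines: fmok fdl sdbme pinb dqv anb ssg hyjal hwchf kafa dcc
Hunk 4: at line 9 remove [kafa] add [xjxm] -> 11 lines: fmok fdl sdbme pinb dqv anb ssg hyjal hwchf xjxm dcc
Hunk 5: at line 3 remove [pinb] add [bks,yfcj,ewkc] -> 13 lines: fmok fdl sdbme bks yfcj ewkc dqv anb ssg hyjal hwchf xjxm dcc
Final line count: 13

Answer: 13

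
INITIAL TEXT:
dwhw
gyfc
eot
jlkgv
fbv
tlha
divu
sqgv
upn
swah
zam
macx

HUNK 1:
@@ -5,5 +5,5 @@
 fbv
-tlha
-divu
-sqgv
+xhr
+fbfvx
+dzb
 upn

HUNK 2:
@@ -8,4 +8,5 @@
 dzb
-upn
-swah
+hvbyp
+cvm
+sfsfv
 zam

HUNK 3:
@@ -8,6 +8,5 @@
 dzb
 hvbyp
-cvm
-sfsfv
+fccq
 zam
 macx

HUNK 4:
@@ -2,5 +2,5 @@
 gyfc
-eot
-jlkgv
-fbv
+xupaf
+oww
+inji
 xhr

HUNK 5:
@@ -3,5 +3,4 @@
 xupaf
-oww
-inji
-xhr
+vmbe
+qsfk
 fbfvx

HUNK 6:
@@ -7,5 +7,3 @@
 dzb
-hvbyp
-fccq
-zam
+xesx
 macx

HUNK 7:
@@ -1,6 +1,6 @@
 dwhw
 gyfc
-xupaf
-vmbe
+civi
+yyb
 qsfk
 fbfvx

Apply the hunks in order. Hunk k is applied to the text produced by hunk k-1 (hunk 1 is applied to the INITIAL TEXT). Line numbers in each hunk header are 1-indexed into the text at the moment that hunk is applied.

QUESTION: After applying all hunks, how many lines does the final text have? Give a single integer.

Answer: 9

Derivation:
Hunk 1: at line 5 remove [tlha,divu,sqgv] add [xhr,fbfvx,dzb] -> 12 lines: dwhw gyfc eot jlkgv fbv xhr fbfvx dzb upn swah zam macx
Hunk 2: at line 8 remove [upn,swah] add [hvbyp,cvm,sfsfv] -> 13 lines: dwhw gyfc eot jlkgv fbv xhr fbfvx dzb hvbyp cvm sfsfv zam macx
Hunk 3: at line 8 remove [cvm,sfsfv] add [fccq] -> 12 lines: dwhw gyfc eot jlkgv fbv xhr fbfvx dzb hvbyp fccq zam macx
Hunk 4: at line 2 remove [eot,jlkgv,fbv] add [xupaf,oww,inji] -> 12 lines: dwhw gyfc xupaf oww inji xhr fbfvx dzb hvbyp fccq zam macx
Hunk 5: at line 3 remove [oww,inji,xhr] add [vmbe,qsfk] -> 11 lines: dwhw gyfc xupaf vmbe qsfk fbfvx dzb hvbyp fccq zam macx
Hunk 6: at line 7 remove [hvbyp,fccq,zam] add [xesx] -> 9 lines: dwhw gyfc xupaf vmbe qsfk fbfvx dzb xesx macx
Hunk 7: at line 1 remove [xupaf,vmbe] add [civi,yyb] -> 9 lines: dwhw gyfc civi yyb qsfk fbfvx dzb xesx macx
Final line count: 9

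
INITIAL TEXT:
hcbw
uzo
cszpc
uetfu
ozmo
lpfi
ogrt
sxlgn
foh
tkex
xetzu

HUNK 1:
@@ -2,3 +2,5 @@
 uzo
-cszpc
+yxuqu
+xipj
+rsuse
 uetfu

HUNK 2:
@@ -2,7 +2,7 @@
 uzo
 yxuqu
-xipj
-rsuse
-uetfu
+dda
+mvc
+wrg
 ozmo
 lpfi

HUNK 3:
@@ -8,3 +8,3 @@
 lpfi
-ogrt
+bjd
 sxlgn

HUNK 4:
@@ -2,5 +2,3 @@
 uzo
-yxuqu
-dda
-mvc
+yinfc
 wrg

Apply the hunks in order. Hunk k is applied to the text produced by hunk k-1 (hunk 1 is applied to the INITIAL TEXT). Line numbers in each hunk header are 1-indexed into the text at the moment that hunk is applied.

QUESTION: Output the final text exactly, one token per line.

Answer: hcbw
uzo
yinfc
wrg
ozmo
lpfi
bjd
sxlgn
foh
tkex
xetzu

Derivation:
Hunk 1: at line 2 remove [cszpc] add [yxuqu,xipj,rsuse] -> 13 lines: hcbw uzo yxuqu xipj rsuse uetfu ozmo lpfi ogrt sxlgn foh tkex xetzu
Hunk 2: at line 2 remove [xipj,rsuse,uetfu] add [dda,mvc,wrg] -> 13 lines: hcbw uzo yxuqu dda mvc wrg ozmo lpfi ogrt sxlgn foh tkex xetzu
Hunk 3: at line 8 remove [ogrt] add [bjd] -> 13 lines: hcbw uzo yxuqu dda mvc wrg ozmo lpfi bjd sxlgn foh tkex xetzu
Hunk 4: at line 2 remove [yxuqu,dda,mvc] add [yinfc] -> 11 lines: hcbw uzo yinfc wrg ozmo lpfi bjd sxlgn foh tkex xetzu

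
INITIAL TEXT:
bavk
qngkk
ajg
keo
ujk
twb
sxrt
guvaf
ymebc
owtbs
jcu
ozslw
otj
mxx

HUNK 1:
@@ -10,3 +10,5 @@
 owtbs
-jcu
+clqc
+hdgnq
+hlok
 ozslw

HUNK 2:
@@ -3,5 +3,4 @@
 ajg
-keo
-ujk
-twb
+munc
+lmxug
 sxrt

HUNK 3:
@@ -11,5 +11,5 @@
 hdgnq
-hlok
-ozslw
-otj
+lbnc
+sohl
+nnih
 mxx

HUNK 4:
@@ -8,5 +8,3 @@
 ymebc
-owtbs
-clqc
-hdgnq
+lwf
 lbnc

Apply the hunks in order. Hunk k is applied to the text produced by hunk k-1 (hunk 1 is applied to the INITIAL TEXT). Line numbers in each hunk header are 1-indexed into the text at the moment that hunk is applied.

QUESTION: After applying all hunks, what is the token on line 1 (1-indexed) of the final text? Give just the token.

Hunk 1: at line 10 remove [jcu] add [clqc,hdgnq,hlok] -> 16 lines: bavk qngkk ajg keo ujk twb sxrt guvaf ymebc owtbs clqc hdgnq hlok ozslw otj mxx
Hunk 2: at line 3 remove [keo,ujk,twb] add [munc,lmxug] -> 15 lines: bavk qngkk ajg munc lmxug sxrt guvaf ymebc owtbs clqc hdgnq hlok ozslw otj mxx
Hunk 3: at line 11 remove [hlok,ozslw,otj] add [lbnc,sohl,nnih] -> 15 lines: bavk qngkk ajg munc lmxug sxrt guvaf ymebc owtbs clqc hdgnq lbnc sohl nnih mxx
Hunk 4: at line 8 remove [owtbs,clqc,hdgnq] add [lwf] -> 13 lines: bavk qngkk ajg munc lmxug sxrt guvaf ymebc lwf lbnc sohl nnih mxx
Final line 1: bavk

Answer: bavk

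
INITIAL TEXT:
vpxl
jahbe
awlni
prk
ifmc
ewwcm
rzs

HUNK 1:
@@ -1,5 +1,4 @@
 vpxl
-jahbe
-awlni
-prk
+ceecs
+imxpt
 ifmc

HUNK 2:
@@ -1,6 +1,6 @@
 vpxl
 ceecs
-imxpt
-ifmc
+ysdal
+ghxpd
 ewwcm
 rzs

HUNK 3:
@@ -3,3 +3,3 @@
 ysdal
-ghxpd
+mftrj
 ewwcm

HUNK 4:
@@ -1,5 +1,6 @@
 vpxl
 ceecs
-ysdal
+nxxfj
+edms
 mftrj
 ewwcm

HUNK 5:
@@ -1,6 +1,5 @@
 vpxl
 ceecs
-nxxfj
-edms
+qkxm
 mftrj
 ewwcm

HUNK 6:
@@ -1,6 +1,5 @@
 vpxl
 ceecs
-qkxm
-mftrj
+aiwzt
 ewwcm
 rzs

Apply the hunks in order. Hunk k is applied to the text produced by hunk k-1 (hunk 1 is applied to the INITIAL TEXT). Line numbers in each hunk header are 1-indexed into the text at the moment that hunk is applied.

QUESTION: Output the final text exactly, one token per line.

Hunk 1: at line 1 remove [jahbe,awlni,prk] add [ceecs,imxpt] -> 6 lines: vpxl ceecs imxpt ifmc ewwcm rzs
Hunk 2: at line 1 remove [imxpt,ifmc] add [ysdal,ghxpd] -> 6 lines: vpxl ceecs ysdal ghxpd ewwcm rzs
Hunk 3: at line 3 remove [ghxpd] add [mftrj] -> 6 lines: vpxl ceecs ysdal mftrj ewwcm rzs
Hunk 4: at line 1 remove [ysdal] add [nxxfj,edms] -> 7 lines: vpxl ceecs nxxfj edms mftrj ewwcm rzs
Hunk 5: at line 1 remove [nxxfj,edms] add [qkxm] -> 6 lines: vpxl ceecs qkxm mftrj ewwcm rzs
Hunk 6: at line 1 remove [qkxm,mftrj] add [aiwzt] -> 5 lines: vpxl ceecs aiwzt ewwcm rzs

Answer: vpxl
ceecs
aiwzt
ewwcm
rzs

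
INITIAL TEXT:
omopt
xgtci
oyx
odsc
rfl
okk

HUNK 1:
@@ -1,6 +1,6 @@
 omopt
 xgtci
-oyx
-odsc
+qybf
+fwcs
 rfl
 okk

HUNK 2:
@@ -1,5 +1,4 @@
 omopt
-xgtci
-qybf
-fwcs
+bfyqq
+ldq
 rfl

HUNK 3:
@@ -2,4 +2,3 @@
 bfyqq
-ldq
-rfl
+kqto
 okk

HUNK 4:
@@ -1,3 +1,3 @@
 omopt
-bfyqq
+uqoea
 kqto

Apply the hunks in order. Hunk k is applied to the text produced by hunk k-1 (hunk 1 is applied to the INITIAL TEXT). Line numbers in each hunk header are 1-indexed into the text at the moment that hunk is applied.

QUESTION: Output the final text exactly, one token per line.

Answer: omopt
uqoea
kqto
okk

Derivation:
Hunk 1: at line 1 remove [oyx,odsc] add [qybf,fwcs] -> 6 lines: omopt xgtci qybf fwcs rfl okk
Hunk 2: at line 1 remove [xgtci,qybf,fwcs] add [bfyqq,ldq] -> 5 lines: omopt bfyqq ldq rfl okk
Hunk 3: at line 2 remove [ldq,rfl] add [kqto] -> 4 lines: omopt bfyqq kqto okk
Hunk 4: at line 1 remove [bfyqq] add [uqoea] -> 4 lines: omopt uqoea kqto okk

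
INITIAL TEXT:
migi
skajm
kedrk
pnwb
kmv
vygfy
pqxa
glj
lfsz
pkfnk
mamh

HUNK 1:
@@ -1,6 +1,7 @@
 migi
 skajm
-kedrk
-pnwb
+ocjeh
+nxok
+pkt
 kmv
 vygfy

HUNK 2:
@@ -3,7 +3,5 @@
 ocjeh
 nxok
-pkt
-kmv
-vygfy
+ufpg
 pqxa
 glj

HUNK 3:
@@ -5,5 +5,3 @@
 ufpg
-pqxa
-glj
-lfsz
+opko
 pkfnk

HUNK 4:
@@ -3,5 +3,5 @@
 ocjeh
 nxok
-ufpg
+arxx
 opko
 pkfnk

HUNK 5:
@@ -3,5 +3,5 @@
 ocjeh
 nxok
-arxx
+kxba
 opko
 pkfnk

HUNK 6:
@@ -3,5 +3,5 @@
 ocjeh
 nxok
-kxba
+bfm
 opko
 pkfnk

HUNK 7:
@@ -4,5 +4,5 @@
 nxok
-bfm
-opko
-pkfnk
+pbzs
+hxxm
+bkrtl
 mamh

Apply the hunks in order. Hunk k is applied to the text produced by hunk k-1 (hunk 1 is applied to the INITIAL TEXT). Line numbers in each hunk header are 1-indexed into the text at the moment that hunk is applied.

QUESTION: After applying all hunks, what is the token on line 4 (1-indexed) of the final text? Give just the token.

Hunk 1: at line 1 remove [kedrk,pnwb] add [ocjeh,nxok,pkt] -> 12 lines: migi skajm ocjeh nxok pkt kmv vygfy pqxa glj lfsz pkfnk mamh
Hunk 2: at line 3 remove [pkt,kmv,vygfy] add [ufpg] -> 10 lines: migi skajm ocjeh nxok ufpg pqxa glj lfsz pkfnk mamh
Hunk 3: at line 5 remove [pqxa,glj,lfsz] add [opko] -> 8 lines: migi skajm ocjeh nxok ufpg opko pkfnk mamh
Hunk 4: at line 3 remove [ufpg] add [arxx] -> 8 lines: migi skajm ocjeh nxok arxx opko pkfnk mamh
Hunk 5: at line 3 remove [arxx] add [kxba] -> 8 lines: migi skajm ocjeh nxok kxba opko pkfnk mamh
Hunk 6: at line 3 remove [kxba] add [bfm] -> 8 lines: migi skajm ocjeh nxok bfm opko pkfnk mamh
Hunk 7: at line 4 remove [bfm,opko,pkfnk] add [pbzs,hxxm,bkrtl] -> 8 lines: migi skajm ocjeh nxok pbzs hxxm bkrtl mamh
Final line 4: nxok

Answer: nxok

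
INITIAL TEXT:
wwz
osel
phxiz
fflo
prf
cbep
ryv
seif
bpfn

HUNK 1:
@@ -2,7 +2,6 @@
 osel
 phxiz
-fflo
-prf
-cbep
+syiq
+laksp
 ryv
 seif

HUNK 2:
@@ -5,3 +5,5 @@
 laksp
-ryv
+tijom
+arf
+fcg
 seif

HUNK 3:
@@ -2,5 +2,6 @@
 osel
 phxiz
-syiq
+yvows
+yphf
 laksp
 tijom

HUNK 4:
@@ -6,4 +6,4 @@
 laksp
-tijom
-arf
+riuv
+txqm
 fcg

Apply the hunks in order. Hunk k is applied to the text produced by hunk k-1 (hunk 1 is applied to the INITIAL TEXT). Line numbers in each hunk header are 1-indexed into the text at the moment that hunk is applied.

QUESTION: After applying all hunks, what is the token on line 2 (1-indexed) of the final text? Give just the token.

Answer: osel

Derivation:
Hunk 1: at line 2 remove [fflo,prf,cbep] add [syiq,laksp] -> 8 lines: wwz osel phxiz syiq laksp ryv seif bpfn
Hunk 2: at line 5 remove [ryv] add [tijom,arf,fcg] -> 10 lines: wwz osel phxiz syiq laksp tijom arf fcg seif bpfn
Hunk 3: at line 2 remove [syiq] add [yvows,yphf] -> 11 lines: wwz osel phxiz yvows yphf laksp tijom arf fcg seif bpfn
Hunk 4: at line 6 remove [tijom,arf] add [riuv,txqm] -> 11 lines: wwz osel phxiz yvows yphf laksp riuv txqm fcg seif bpfn
Final line 2: osel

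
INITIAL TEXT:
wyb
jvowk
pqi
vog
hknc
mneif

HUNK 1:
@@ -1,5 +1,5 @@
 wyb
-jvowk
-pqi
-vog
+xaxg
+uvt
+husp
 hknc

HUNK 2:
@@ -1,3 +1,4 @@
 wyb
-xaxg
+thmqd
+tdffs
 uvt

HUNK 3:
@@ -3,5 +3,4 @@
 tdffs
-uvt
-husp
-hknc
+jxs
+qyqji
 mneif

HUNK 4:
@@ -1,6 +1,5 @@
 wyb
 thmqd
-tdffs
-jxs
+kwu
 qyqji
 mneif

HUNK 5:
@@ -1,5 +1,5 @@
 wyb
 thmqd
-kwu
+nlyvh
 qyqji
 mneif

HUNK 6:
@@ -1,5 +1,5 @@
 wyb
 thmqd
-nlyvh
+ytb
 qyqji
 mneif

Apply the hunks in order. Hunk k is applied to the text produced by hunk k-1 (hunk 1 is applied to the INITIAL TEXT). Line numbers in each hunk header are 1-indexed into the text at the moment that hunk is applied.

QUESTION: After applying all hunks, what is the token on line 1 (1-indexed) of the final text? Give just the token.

Answer: wyb

Derivation:
Hunk 1: at line 1 remove [jvowk,pqi,vog] add [xaxg,uvt,husp] -> 6 lines: wyb xaxg uvt husp hknc mneif
Hunk 2: at line 1 remove [xaxg] add [thmqd,tdffs] -> 7 lines: wyb thmqd tdffs uvt husp hknc mneif
Hunk 3: at line 3 remove [uvt,husp,hknc] add [jxs,qyqji] -> 6 lines: wyb thmqd tdffs jxs qyqji mneif
Hunk 4: at line 1 remove [tdffs,jxs] add [kwu] -> 5 lines: wyb thmqd kwu qyqji mneif
Hunk 5: at line 1 remove [kwu] add [nlyvh] -> 5 lines: wyb thmqd nlyvh qyqji mneif
Hunk 6: at line 1 remove [nlyvh] add [ytb] -> 5 lines: wyb thmqd ytb qyqji mneif
Final line 1: wyb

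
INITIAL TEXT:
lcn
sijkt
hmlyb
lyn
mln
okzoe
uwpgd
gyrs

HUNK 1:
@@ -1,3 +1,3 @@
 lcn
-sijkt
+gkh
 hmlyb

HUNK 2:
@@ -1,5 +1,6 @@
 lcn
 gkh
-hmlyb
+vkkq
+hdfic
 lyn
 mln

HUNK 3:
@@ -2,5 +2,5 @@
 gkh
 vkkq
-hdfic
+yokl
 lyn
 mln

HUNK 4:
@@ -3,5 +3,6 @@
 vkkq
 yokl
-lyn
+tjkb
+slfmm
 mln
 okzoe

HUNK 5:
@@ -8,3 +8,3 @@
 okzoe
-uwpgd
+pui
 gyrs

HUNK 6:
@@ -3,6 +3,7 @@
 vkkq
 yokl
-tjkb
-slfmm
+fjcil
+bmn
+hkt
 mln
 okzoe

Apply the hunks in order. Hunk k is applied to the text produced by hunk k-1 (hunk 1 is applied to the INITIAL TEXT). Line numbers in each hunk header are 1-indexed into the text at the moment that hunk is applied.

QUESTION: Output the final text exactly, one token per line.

Answer: lcn
gkh
vkkq
yokl
fjcil
bmn
hkt
mln
okzoe
pui
gyrs

Derivation:
Hunk 1: at line 1 remove [sijkt] add [gkh] -> 8 lines: lcn gkh hmlyb lyn mln okzoe uwpgd gyrs
Hunk 2: at line 1 remove [hmlyb] add [vkkq,hdfic] -> 9 lines: lcn gkh vkkq hdfic lyn mln okzoe uwpgd gyrs
Hunk 3: at line 2 remove [hdfic] add [yokl] -> 9 lines: lcn gkh vkkq yokl lyn mln okzoe uwpgd gyrs
Hunk 4: at line 3 remove [lyn] add [tjkb,slfmm] -> 10 lines: lcn gkh vkkq yokl tjkb slfmm mln okzoe uwpgd gyrs
Hunk 5: at line 8 remove [uwpgd] add [pui] -> 10 lines: lcn gkh vkkq yokl tjkb slfmm mln okzoe pui gyrs
Hunk 6: at line 3 remove [tjkb,slfmm] add [fjcil,bmn,hkt] -> 11 lines: lcn gkh vkkq yokl fjcil bmn hkt mln okzoe pui gyrs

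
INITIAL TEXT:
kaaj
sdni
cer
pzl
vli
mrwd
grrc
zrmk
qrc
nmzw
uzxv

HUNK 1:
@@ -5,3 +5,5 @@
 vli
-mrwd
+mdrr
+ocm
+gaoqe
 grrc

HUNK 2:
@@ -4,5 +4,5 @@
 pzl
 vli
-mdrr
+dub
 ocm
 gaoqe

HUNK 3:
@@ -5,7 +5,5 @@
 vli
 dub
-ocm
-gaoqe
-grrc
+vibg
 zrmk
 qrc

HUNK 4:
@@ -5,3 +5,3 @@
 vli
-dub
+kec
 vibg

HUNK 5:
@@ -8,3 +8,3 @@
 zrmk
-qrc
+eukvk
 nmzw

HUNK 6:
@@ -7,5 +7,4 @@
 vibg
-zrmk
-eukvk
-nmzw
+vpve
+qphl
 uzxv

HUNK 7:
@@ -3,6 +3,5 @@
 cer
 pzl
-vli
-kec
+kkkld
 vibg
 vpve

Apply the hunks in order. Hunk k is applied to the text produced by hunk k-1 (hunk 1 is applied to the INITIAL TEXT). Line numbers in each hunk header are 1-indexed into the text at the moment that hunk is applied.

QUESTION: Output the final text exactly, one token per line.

Hunk 1: at line 5 remove [mrwd] add [mdrr,ocm,gaoqe] -> 13 lines: kaaj sdni cer pzl vli mdrr ocm gaoqe grrc zrmk qrc nmzw uzxv
Hunk 2: at line 4 remove [mdrr] add [dub] -> 13 lines: kaaj sdni cer pzl vli dub ocm gaoqe grrc zrmk qrc nmzw uzxv
Hunk 3: at line 5 remove [ocm,gaoqe,grrc] add [vibg] -> 11 lines: kaaj sdni cer pzl vli dub vibg zrmk qrc nmzw uzxv
Hunk 4: at line 5 remove [dub] add [kec] -> 11 lines: kaaj sdni cer pzl vli kec vibg zrmk qrc nmzw uzxv
Hunk 5: at line 8 remove [qrc] add [eukvk] -> 11 lines: kaaj sdni cer pzl vli kec vibg zrmk eukvk nmzw uzxv
Hunk 6: at line 7 remove [zrmk,eukvk,nmzw] add [vpve,qphl] -> 10 lines: kaaj sdni cer pzl vli kec vibg vpve qphl uzxv
Hunk 7: at line 3 remove [vli,kec] add [kkkld] -> 9 lines: kaaj sdni cer pzl kkkld vibg vpve qphl uzxv

Answer: kaaj
sdni
cer
pzl
kkkld
vibg
vpve
qphl
uzxv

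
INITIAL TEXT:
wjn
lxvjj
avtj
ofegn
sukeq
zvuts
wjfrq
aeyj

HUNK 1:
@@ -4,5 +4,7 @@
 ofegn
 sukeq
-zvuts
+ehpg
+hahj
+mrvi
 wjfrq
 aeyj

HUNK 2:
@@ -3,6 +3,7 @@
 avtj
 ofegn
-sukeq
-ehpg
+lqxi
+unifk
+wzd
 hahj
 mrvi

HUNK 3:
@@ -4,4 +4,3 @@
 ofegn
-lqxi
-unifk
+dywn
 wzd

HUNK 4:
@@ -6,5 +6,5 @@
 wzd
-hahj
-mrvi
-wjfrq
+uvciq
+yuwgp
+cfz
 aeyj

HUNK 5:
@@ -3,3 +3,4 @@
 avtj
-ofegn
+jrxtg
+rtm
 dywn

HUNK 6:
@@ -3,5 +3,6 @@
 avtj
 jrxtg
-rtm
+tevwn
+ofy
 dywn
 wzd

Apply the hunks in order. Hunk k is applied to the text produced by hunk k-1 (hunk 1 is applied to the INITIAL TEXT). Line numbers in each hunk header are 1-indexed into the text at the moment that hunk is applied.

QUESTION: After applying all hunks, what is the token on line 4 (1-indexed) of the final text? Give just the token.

Answer: jrxtg

Derivation:
Hunk 1: at line 4 remove [zvuts] add [ehpg,hahj,mrvi] -> 10 lines: wjn lxvjj avtj ofegn sukeq ehpg hahj mrvi wjfrq aeyj
Hunk 2: at line 3 remove [sukeq,ehpg] add [lqxi,unifk,wzd] -> 11 lines: wjn lxvjj avtj ofegn lqxi unifk wzd hahj mrvi wjfrq aeyj
Hunk 3: at line 4 remove [lqxi,unifk] add [dywn] -> 10 lines: wjn lxvjj avtj ofegn dywn wzd hahj mrvi wjfrq aeyj
Hunk 4: at line 6 remove [hahj,mrvi,wjfrq] add [uvciq,yuwgp,cfz] -> 10 lines: wjn lxvjj avtj ofegn dywn wzd uvciq yuwgp cfz aeyj
Hunk 5: at line 3 remove [ofegn] add [jrxtg,rtm] -> 11 lines: wjn lxvjj avtj jrxtg rtm dywn wzd uvciq yuwgp cfz aeyj
Hunk 6: at line 3 remove [rtm] add [tevwn,ofy] -> 12 lines: wjn lxvjj avtj jrxtg tevwn ofy dywn wzd uvciq yuwgp cfz aeyj
Final line 4: jrxtg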